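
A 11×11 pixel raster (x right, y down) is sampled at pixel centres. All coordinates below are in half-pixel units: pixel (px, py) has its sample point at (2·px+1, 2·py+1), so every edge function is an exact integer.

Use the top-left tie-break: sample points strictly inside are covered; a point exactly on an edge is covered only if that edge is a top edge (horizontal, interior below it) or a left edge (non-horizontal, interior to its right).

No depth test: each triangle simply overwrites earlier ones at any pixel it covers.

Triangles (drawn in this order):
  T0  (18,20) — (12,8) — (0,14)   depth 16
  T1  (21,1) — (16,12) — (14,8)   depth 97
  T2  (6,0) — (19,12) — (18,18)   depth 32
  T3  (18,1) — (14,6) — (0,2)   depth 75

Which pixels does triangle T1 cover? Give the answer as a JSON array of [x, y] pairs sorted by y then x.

T0:
  2·area = 180  (B↔C swapped to make it positive)
  edge (18, 20)→(0, 14): d=(-18,-6) top-left  bias=+0
  edge (0, 14)→(12, 8): d=(12,-6) top-left  bias=+0
  edge (12, 8)→(18, 20): d=(6,12) right/bottom  bias=-1
    (5,4)@(11, 9): e=[156,6,18] → X
    (6,4)@(13, 9): e=[168,18,-6] → .
    (3,5)@(7, 11): e=[96,6,78] → X
    (4,5)@(9, 11): e=[108,18,54] → X
    (6,5)@(13, 11): e=[132,42,6] → X
    (7,5)@(15, 11): e=[144,54,-18] → .
    (1,6)@(3, 13): e=[36,6,138] → X
    (2,6)@(5, 13): e=[48,18,114] → X
    (7,6)@(15, 13): e=[108,78,-6] → .
    (1,7)@(3, 15): e=[0,30,150] → X  [on edge]
    (7,7)@(15, 15): e=[72,102,6] → X
    (8,7)@(17, 15): e=[84,114,-18] → .
    (4,8)@(9, 17): e=[0,90,90] → X  [on edge]
    (7,9)@(15, 19): e=[0,150,30] → X  [on edge]
    (10,10)@(21, 21): e=[0,210,-30] → .  [on edge]
  covered (24 px):
    . . . . . . . . . . .
    . . . . . . . . . . .
    . . . . . . . . . . .
    . . . . . . . . . . .
    . . . . . X . . . . .
    . . . X X X X . . . .
    . X X X X X X . . . .
    . X X X X X X X . . .
    . . . . X X X X . . .
    . . . . . . . X X . .
    . . . . . . . . . . .
T1:
  2·area = 42
  edge (21, 1)→(16, 12): d=(-5,11) right/bottom  bias=-1
  edge (16, 12)→(14, 8): d=(-2,-4) top-left  bias=+0
  edge (14, 8)→(21, 1): d=(7,-7) top-left  bias=+0
    (10,0)@(21, 1): e=[0,42,0] → .  [on edge]
    (9,1)@(19, 3): e=[12,30,0] → X  [on edge]
    (10,1)@(21, 3): e=[-10,38,14] → .
    (8,2)@(17, 5): e=[24,18,0] → X  [on edge]
    (10,2)@(21, 5): e=[-20,34,28] → .
    (7,3)@(15, 7): e=[36,6,0] → X  [on edge]
    (9,3)@(19, 7): e=[-8,22,28] → .
    (6,4)@(13, 9): e=[48,-6,0] → .  [on edge]
    (7,4)@(15, 9): e=[26,2,14] → X
    (9,4)@(19, 9): e=[-18,18,42] → .
    (5,5)@(11, 11): e=[60,-18,0] → .  [on edge]
    (7,5)@(15, 11): e=[16,-2,28] → .
    (4,6)@(9, 13): e=[72,-30,0] → .  [on edge]
    (3,7)@(7, 15): e=[84,-42,0] → .  [on edge]
    (2,8)@(5, 17): e=[96,-54,0] → .  [on edge]
    (1,9)@(3, 19): e=[108,-66,0] → .  [on edge]
    (0,10)@(1, 21): e=[120,-78,0] → .  [on edge]
  covered (7 px):
    . . . . . . . . . . .
    . . . . . . . . . X .
    . . . . . . . . X X .
    . . . . . . . X X . .
    . . . . . . . X X . .
    . . . . . . . . . . .
    . . . . . . . . . . .
    . . . . . . . . . . .
    . . . . . . . . . . .
    . . . . . . . . . . .
    . . . . . . . . . . .
T2:
  2·area = 90
  edge (6, 0)→(19, 12): d=(13,12) right/bottom  bias=-1
  edge (19, 12)→(18, 18): d=(-1,6) right/bottom  bias=-1
  edge (18, 18)→(6, 0): d=(-12,-18) top-left  bias=+0
    (3,0)@(7, 1): e=[1,83,6] → X
    (4,0)@(9, 1): e=[-23,71,42] → .
    (3,1)@(7, 3): e=[27,81,-18] → .
    (4,1)@(9, 3): e=[3,69,18] → X
    (5,1)@(11, 3): e=[-21,57,54] → .
    (4,2)@(9, 5): e=[29,67,-6] → .
    (5,2)@(11, 5): e=[5,55,30] → X
    (6,2)@(13, 5): e=[-19,43,66] → .
    (5,3)@(11, 7): e=[31,53,6] → X
    (6,3)@(13, 7): e=[7,41,42] → X
    (7,3)@(15, 7): e=[-17,29,78] → .
    (5,4)@(11, 9): e=[57,51,-18] → .
  covered (12 px):
    . . . X . . . . . . .
    . . . . X . . . . . .
    . . . . . X . . . . .
    . . . . . X X . . . .
    . . . . . . X X . . .
    . . . . . . . X X . .
    . . . . . . . X X . .
    . . . . . . . . X . .
    . . . . . . . . . . .
    . . . . . . . . . . .
    . . . . . . . . . . .
T3:
  2·area = 86
  edge (18, 1)→(14, 6): d=(-4,5) right/bottom  bias=-1
  edge (14, 6)→(0, 2): d=(-14,-4) top-left  bias=+0
  edge (0, 2)→(18, 1): d=(18,-1) top-left  bias=+0
    (2,1)@(5, 3): e=[57,6,23] → X
    (3,1)@(7, 3): e=[47,14,25] → X
    (4,1)@(9, 3): e=[37,22,27] → X
    (5,1)@(11, 3): e=[27,30,29] → X
    (6,1)@(13, 3): e=[17,38,31] → X
    (7,1)@(15, 3): e=[7,46,33] → X
    (8,1)@(17, 3): e=[-3,54,35] → .
    (2,2)@(5, 5): e=[49,-22,59] → .
    (3,2)@(7, 5): e=[39,-14,61] → .
    (4,2)@(9, 5): e=[29,-6,63] → .
    (5,2)@(11, 5): e=[19,2,65] → X
    (7,2)@(15, 5): e=[-1,18,69] → .
  covered (8 px):
    . . . . . . . . . . .
    . . X X X X X X . . .
    . . . . . X X . . . .
    . . . . . . . . . . .
    . . . . . . . . . . .
    . . . . . . . . . . .
    . . . . . . . . . . .
    . . . . . . . . . . .
    . . . . . . . . . . .
    . . . . . . . . . . .
    . . . . . . . . . . .

Answer: [[9,1],[8,2],[9,2],[7,3],[8,3],[7,4],[8,4]]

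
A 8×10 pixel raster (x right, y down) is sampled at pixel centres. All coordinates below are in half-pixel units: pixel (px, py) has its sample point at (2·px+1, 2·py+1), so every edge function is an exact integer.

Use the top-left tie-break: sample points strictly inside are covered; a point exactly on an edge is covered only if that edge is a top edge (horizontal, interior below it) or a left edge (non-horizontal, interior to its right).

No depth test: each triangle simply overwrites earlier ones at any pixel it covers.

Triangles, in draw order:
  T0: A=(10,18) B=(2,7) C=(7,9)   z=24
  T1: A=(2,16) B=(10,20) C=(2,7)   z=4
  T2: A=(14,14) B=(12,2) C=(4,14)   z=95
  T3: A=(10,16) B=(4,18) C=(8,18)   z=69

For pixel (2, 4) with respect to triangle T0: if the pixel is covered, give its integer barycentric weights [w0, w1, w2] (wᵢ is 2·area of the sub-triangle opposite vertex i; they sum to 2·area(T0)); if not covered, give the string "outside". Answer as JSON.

T0:
  2·area = 39
  edge (10, 18)→(2, 7): d=(-8,-11) top-left  bias=+0
  edge (2, 7)→(7, 9): d=(5,2) right/bottom  bias=-1
  edge (7, 9)→(10, 18): d=(3,9) right/bottom  bias=-1
    (2,1)@(5, 3): e=[65,-26,0] → .  [on edge]
    (2,4)@(5, 9): e=[17,4,18] → X
    (3,4)@(7, 9): e=[39,0,0] → .  [on edge]
    (2,5)@(5, 11): e=[1,14,24] → X
    (3,5)@(7, 11): e=[23,10,6] → X
    (4,5)@(9, 11): e=[45,6,-12] → .
    (2,6)@(5, 13): e=[-15,24,30] → .
    (3,6)@(7, 13): e=[7,20,12] → X
    (4,6)@(9, 13): e=[29,16,-6] → .
    (3,7)@(7, 15): e=[-9,30,18] → .
    (4,7)@(9, 15): e=[13,26,0] → .  [on edge]
  covered (4 px):
    . . . . . . . .
    . . . . . . . .
    . . . . . . . .
    . . . . . . . .
    . . X . . . . .
    . . X X . . . .
    . . . X . . . .
    . . . . . . . .
    . . . . . . . .
    . . . . . . . .
T1:
  2·area = 72  (B↔C swapped to make it positive)
  edge (2, 16)→(2, 7): d=(0,-9) top-left  bias=+0
  edge (2, 7)→(10, 20): d=(8,13) right/bottom  bias=-1
  edge (10, 20)→(2, 16): d=(-8,-4) top-left  bias=+0
    (1,4)@(3, 9): e=[9,3,60] → X
    (2,4)@(5, 9): e=[27,-23,68] → .
    (1,5)@(3, 11): e=[9,19,44] → X
    (2,5)@(5, 11): e=[27,-7,52] → .
    (1,6)@(3, 13): e=[9,35,28] → X
    (2,6)@(5, 13): e=[27,9,36] → X
    (3,6)@(7, 13): e=[45,-17,44] → .
    (1,7)@(3, 15): e=[9,51,12] → X
    (3,7)@(7, 15): e=[45,-1,28] → .
    (1,8)@(3, 17): e=[9,67,-4] → .
    (2,8)@(5, 17): e=[27,41,4] → X
    (3,8)@(7, 17): e=[45,15,12] → X
  covered (9 px):
    . . . . . . . .
    . . . . . . . .
    . . . . . . . .
    . . . . . . . .
    . X . . . . . .
    . X . . . . . .
    . X X . . . . .
    . X X . . . . .
    . . X X . . . .
    . . . . X . . .
T2:
  2·area = 120  (B↔C swapped to make it positive)
  edge (14, 14)→(4, 14): d=(-10,0) right/bottom  bias=-1
  edge (4, 14)→(12, 2): d=(8,-12) top-left  bias=+0
  edge (12, 2)→(14, 14): d=(2,12) right/bottom  bias=-1
    (5,2)@(11, 5): e=[90,12,18] → X
    (6,2)@(13, 5): e=[90,36,-6] → .
    (4,3)@(9, 7): e=[70,4,46] → X
    (6,3)@(13, 7): e=[70,52,-2] → .
    (4,4)@(9, 9): e=[50,20,50] → X
    (6,4)@(13, 9): e=[50,68,2] → X
    (7,4)@(15, 9): e=[50,92,-22] → .
    (3,5)@(7, 11): e=[30,12,78] → X
    (7,5)@(15, 11): e=[30,108,-18] → .
    (2,6)@(5, 13): e=[10,4,106] → X
    (7,6)@(15, 13): e=[10,124,-14] → .
    (2,7)@(5, 15): e=[-10,20,110] → .
  covered (15 px):
    . . . . . . . .
    . . . . . . . .
    . . . . . X . .
    . . . . X X . .
    . . . . X X X .
    . . . X X X X .
    . . X X X X X .
    . . . . . . . .
    . . . . . . . .
    . . . . . . . .
T3:
  2·area = 8  (B↔C swapped to make it positive)
  edge (10, 16)→(8, 18): d=(-2,2) right/bottom  bias=-1
  edge (8, 18)→(4, 18): d=(-4,0) right/bottom  bias=-1
  edge (4, 18)→(10, 16): d=(6,-2) top-left  bias=+0
    (7,5)@(15, 11): e=[0,28,-20] → .  [on edge]
    (6,6)@(13, 13): e=[0,20,-12] → .  [on edge]
    (5,7)@(11, 15): e=[0,12,-4] → .  [on edge]
    (6,7)@(13, 15): e=[-4,12,0] → .  [on edge]
    (3,8)@(7, 17): e=[4,4,0] → X  [on edge]
    (4,8)@(9, 17): e=[0,4,4] → .  [on edge]
    (0,9)@(1, 19): e=[12,-4,0] → .  [on edge]
    (3,9)@(7, 19): e=[0,-4,12] → .  [on edge]
  covered (1 px):
    . . . . . . . .
    . . . . . . . .
    . . . . . . . .
    . . . . . . . .
    . . . . . . . .
    . . . . . . . .
    . . . . . . . .
    . . . . . . . .
    . . . X . . . .
    . . . . . . . .

Result: [4,18,17]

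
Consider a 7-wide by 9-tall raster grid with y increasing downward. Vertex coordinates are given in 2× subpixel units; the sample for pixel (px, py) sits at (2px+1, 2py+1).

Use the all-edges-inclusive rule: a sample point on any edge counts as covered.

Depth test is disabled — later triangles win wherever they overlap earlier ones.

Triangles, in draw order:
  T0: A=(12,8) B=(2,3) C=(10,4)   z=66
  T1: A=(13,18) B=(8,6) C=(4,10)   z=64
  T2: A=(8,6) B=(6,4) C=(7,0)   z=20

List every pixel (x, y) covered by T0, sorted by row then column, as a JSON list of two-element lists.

T0:
  2·area = 30
  edge (12, 8)→(2, 3): d=(-10,-5) inclusive
  edge (2, 3)→(10, 4): d=(8,1) inclusive
  edge (10, 4)→(12, 8): d=(2,4) inclusive
    (3,2)@(7, 5): e=[5,11,14] → █
    (4,2)@(9, 5): e=[15,9,6] → █
    (5,2)@(11, 5): e=[25,7,-2] → ·
    (3,3)@(7, 7): e=[-15,27,18] → ·
    (4,3)@(9, 7): e=[-5,25,10] → ·
    (5,3)@(11, 7): e=[5,23,2] → █
    (6,3)@(13, 7): e=[15,21,-6] → ·
    (5,4)@(11, 9): e=[-15,39,6] → ·
  covered (3 px):
    · · · · · · ·
    · · · · · · ·
    · · · █ █ · ·
    · · · · · █ ·
    · · · · · · ·
    · · · · · · ·
    · · · · · · ·
    · · · · · · ·
    · · · · · · ·
T1:
  2·area = 68  (B↔C swapped to make it positive)
  edge (13, 18)→(4, 10): d=(-9,-8) inclusive
  edge (4, 10)→(8, 6): d=(4,-4) inclusive
  edge (8, 6)→(13, 18): d=(5,12) inclusive
    (6,0)@(13, 1): e=[153,0,-85] → ·  [on edge]
    (5,1)@(11, 3): e=[119,0,-51] → ·  [on edge]
    (4,2)@(9, 5): e=[85,0,-17] → ·  [on edge]
    (3,3)@(7, 7): e=[51,0,17] → █  [on edge]
    (4,3)@(9, 7): e=[67,8,-7] → ·
    (2,4)@(5, 9): e=[17,0,51] → █  [on edge]
    (4,4)@(9, 9): e=[49,16,3] → █
    (5,4)@(11, 9): e=[65,24,-21] → ·
    (1,5)@(3, 11): e=[-17,0,85] → ·  [on edge]
    (2,5)@(5, 11): e=[-1,8,61] → ·
    (3,5)@(7, 11): e=[15,16,37] → █
    (5,5)@(11, 11): e=[47,32,-11] → ·
    (0,6)@(1, 13): e=[-51,0,119] → ·  [on edge]
  covered (8 px):
    · · · · · · ·
    · · · · · · ·
    · · · · · · ·
    · · · █ · · ·
    · · █ █ █ · ·
    · · · █ █ · ·
    · · · · █ · ·
    · · · · · █ ·
    · · · · · · ·
T2:
  2·area = 10
  edge (8, 6)→(6, 4): d=(-2,-2) inclusive
  edge (6, 4)→(7, 0): d=(1,-4) inclusive
  edge (7, 0)→(8, 6): d=(1,6) inclusive
    (1,0)@(3, 1): e=[0,-15,25] → ·  [on edge]
    (3,0)@(7, 1): e=[8,1,1] → █
    (4,0)@(9, 1): e=[12,9,-11] → ·
    (2,1)@(5, 3): e=[0,-5,15] → ·  [on edge]
    (3,1)@(7, 3): e=[4,3,3] → █
    (4,1)@(9, 3): e=[8,11,-9] → ·
    (3,2)@(7, 5): e=[0,5,5] → █  [on edge]
    (4,2)@(9, 5): e=[4,13,-7] → ·
    (3,3)@(7, 7): e=[-4,7,7] → ·
    (4,3)@(9, 7): e=[0,15,-5] → ·  [on edge]
    (5,4)@(11, 9): e=[0,25,-15] → ·  [on edge]
    (6,5)@(13, 11): e=[0,35,-25] → ·  [on edge]
  covered (3 px):
    · · · █ · · ·
    · · · █ · · ·
    · · · █ · · ·
    · · · · · · ·
    · · · · · · ·
    · · · · · · ·
    · · · · · · ·
    · · · · · · ·
    · · · · · · ·

Final: [[3,2],[4,2],[5,3]]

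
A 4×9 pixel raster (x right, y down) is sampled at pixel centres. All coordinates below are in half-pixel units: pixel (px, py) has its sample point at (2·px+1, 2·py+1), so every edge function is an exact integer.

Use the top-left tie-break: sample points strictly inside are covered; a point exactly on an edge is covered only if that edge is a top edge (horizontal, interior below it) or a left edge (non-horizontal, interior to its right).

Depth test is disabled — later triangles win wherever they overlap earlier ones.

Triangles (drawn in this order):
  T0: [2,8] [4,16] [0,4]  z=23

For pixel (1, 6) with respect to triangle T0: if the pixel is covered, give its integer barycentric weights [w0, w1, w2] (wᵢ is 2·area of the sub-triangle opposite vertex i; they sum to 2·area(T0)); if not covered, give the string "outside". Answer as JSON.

T0:
  2·area = 8
  edge (2, 8)→(4, 16): d=(2,8) right/bottom  bias=-1
  edge (4, 16)→(0, 4): d=(-4,-12) top-left  bias=+0
  edge (0, 4)→(2, 8): d=(2,4) right/bottom  bias=-1
    (0,3)@(1, 7): e=[6,0,2] → █  [on edge]
    (1,3)@(3, 7): e=[-10,24,-6] → ·
    (0,4)@(1, 9): e=[10,-8,6] → ·
    (1,6)@(3, 13): e=[2,0,6] → █  [on edge]
    (2,6)@(5, 13): e=[-14,24,-2] → ·
    (1,7)@(3, 15): e=[6,-8,10] → ·
  covered (2 px):
    · · · ·
    · · · ·
    · · · ·
    █ · · ·
    · · · ·
    · · · ·
    · █ · ·
    · · · ·
    · · · ·

Final: [0,6,2]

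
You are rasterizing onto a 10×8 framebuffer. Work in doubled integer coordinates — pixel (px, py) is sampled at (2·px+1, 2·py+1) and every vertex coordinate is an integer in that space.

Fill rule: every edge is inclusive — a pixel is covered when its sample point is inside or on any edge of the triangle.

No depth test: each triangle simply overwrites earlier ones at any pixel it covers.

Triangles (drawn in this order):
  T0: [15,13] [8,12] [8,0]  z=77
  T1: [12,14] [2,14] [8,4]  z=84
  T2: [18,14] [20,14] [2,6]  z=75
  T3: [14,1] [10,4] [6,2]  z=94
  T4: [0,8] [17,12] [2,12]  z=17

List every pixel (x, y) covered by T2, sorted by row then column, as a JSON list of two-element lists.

T0:
  2·area = 84
  edge (15, 13)→(8, 12): d=(-7,-1) inclusive
  edge (8, 12)→(8, 0): d=(0,-12) inclusive
  edge (8, 0)→(15, 13): d=(7,13) inclusive
    (4,1)@(9, 3): e=[64,12,8] → █
    (5,1)@(11, 3): e=[66,36,-18] → ·
    (4,2)@(9, 5): e=[50,12,22] → █
    (5,2)@(11, 5): e=[52,36,-4] → ·
    (4,3)@(9, 7): e=[36,12,36] → █
    (5,3)@(11, 7): e=[38,36,10] → █
    (6,3)@(13, 7): e=[40,60,-16] → ·
    (4,4)@(9, 9): e=[22,12,50] → █
    (6,4)@(13, 9): e=[26,60,-2] → ·
    (0,5)@(1, 11): e=[0,-84,168] → ·  [on edge]
    (4,5)@(9, 11): e=[8,12,64] → █
    (6,5)@(13, 11): e=[12,60,12] → █
    (7,6)@(15, 13): e=[0,84,0] → █  [on edge]
  covered (10 px):
    · · · · · · · · · ·
    · · · · █ · · · · ·
    · · · · █ · · · · ·
    · · · · █ █ · · · ·
    · · · · █ █ · · · ·
    · · · · █ █ █ · · ·
    · · · · · · · █ · ·
    · · · · · · · · · ·
T1:
  2·area = 100
  edge (12, 14)→(2, 14): d=(-10,0) inclusive
  edge (2, 14)→(8, 4): d=(6,-10) inclusive
  edge (8, 4)→(12, 14): d=(4,10) inclusive
    (3,3)@(7, 7): e=[70,8,22] → █
    (4,3)@(9, 7): e=[70,28,2] → █
    (5,3)@(11, 7): e=[70,48,-18] → ·
    (2,4)@(5, 9): e=[50,0,50] → █  [on edge]
    (5,4)@(11, 9): e=[50,60,-10] → ·
    (2,5)@(5, 11): e=[30,12,58] → █
    (5,5)@(11, 11): e=[30,72,-2] → ·
    (1,6)@(3, 13): e=[10,4,86] → █
    (5,6)@(11, 13): e=[10,84,6] → █
    (6,6)@(13, 13): e=[10,104,-14] → ·
    (1,7)@(3, 15): e=[-10,16,94] → ·
    (2,7)@(5, 15): e=[-10,36,74] → ·
  covered (13 px):
    · · · · · · · · · ·
    · · · · · · · · · ·
    · · · · · · · · · ·
    · · · █ █ · · · · ·
    · · █ █ █ · · · · ·
    · · █ █ █ · · · · ·
    · █ █ █ █ █ · · · ·
    · · · · · · · · · ·
T2:
  2·area = 16  (B↔C swapped to make it positive)
  edge (18, 14)→(2, 6): d=(-16,-8) inclusive
  edge (2, 6)→(20, 14): d=(18,8) inclusive
  edge (20, 14)→(18, 14): d=(-2,0) inclusive
    (6,5)@(13, 11): e=[8,2,6] → █
    (7,5)@(15, 11): e=[24,-14,6] → ·
    (6,6)@(13, 13): e=[-24,38,2] → ·
    (8,6)@(17, 13): e=[8,6,2] → █
    (9,6)@(19, 13): e=[24,-10,2] → ·
    (8,7)@(17, 15): e=[-24,42,-2] → ·
  covered (2 px):
    · · · · · · · · · ·
    · · · · · · · · · ·
    · · · · · · · · · ·
    · · · · · · · · · ·
    · · · · · · · · · ·
    · · · · · · █ · · ·
    · · · · · · · · █ ·
    · · · · · · · · · ·
T3:
  2·area = 20
  edge (14, 1)→(10, 4): d=(-4,3) inclusive
  edge (10, 4)→(6, 2): d=(-4,-2) inclusive
  edge (6, 2)→(14, 1): d=(8,-1) inclusive
    (4,1)@(9, 3): e=[7,2,11] → █
    (5,1)@(11, 3): e=[1,6,13] → █
    (6,1)@(13, 3): e=[-5,10,15] → ·
    (4,2)@(9, 5): e=[-1,-6,27] → ·
    (5,2)@(11, 5): e=[-7,-2,29] → ·
  covered (2 px):
    · · · · · · · · · ·
    · · · · █ █ · · · ·
    · · · · · · · · · ·
    · · · · · · · · · ·
    · · · · · · · · · ·
    · · · · · · · · · ·
    · · · · · · · · · ·
    · · · · · · · · · ·
T4:
  2·area = 60
  edge (0, 8)→(17, 12): d=(17,4) inclusive
  edge (17, 12)→(2, 12): d=(-15,0) inclusive
  edge (2, 12)→(0, 8): d=(-2,-4) inclusive
    (0,4)@(1, 9): e=[13,45,2] → █
    (1,4)@(3, 9): e=[5,45,10] → █
    (2,4)@(5, 9): e=[-3,45,18] → ·
    (0,5)@(1, 11): e=[47,15,-2] → ·
    (1,5)@(3, 11): e=[39,15,6] → █
    (2,5)@(5, 11): e=[31,15,14] → █
    (3,5)@(7, 11): e=[23,15,22] → █
    (4,5)@(9, 11): e=[15,15,30] → █
    (5,5)@(11, 11): e=[7,15,38] → █
    (6,5)@(13, 11): e=[-1,15,46] → ·
    (1,6)@(3, 13): e=[73,-15,2] → ·
    (2,6)@(5, 13): e=[65,-15,10] → ·
  covered (7 px):
    · · · · · · · · · ·
    · · · · · · · · · ·
    · · · · · · · · · ·
    · · · · · · · · · ·
    █ █ · · · · · · · ·
    · █ █ █ █ █ · · · ·
    · · · · · · · · · ·
    · · · · · · · · · ·

Final: [[6,5],[8,6]]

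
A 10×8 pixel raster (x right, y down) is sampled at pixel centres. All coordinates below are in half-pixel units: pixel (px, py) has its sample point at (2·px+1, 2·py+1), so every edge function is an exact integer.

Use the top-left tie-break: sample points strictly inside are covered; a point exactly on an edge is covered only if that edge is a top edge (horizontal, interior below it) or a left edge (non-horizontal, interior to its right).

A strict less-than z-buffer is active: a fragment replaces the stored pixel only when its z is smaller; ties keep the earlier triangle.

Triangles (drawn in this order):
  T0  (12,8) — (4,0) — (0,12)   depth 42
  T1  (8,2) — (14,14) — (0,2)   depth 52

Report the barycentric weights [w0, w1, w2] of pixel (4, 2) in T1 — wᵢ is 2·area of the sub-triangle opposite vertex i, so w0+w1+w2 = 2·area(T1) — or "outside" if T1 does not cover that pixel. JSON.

T0:
  2·area = 128  (B↔C swapped to make it positive)
  edge (12, 8)→(0, 12): d=(-12,4) right/bottom  bias=-1
  edge (0, 12)→(4, 0): d=(4,-12) top-left  bias=+0
  edge (4, 0)→(12, 8): d=(8,8) right/bottom  bias=-1
    (2,0)@(5, 1): e=[112,16,0] → .  [on edge]
    (1,1)@(3, 3): e=[96,0,32] → X  [on edge]
    (2,1)@(5, 3): e=[88,24,16] → X
    (3,1)@(7, 3): e=[80,48,0] → .  [on edge]
    (1,2)@(3, 5): e=[72,8,48] → X
    (3,2)@(7, 5): e=[56,56,16] → X
    (4,2)@(9, 5): e=[48,80,0] → .  [on edge]
    (1,3)@(3, 7): e=[48,16,64] → X
    (4,3)@(9, 7): e=[24,88,16] → X
    (5,3)@(11, 7): e=[16,112,0] → .  [on edge]
    (7,3)@(15, 7): e=[0,160,-32] → .  [on edge]
    (0,4)@(1, 9): e=[32,0,96] → X  [on edge]
    (4,4)@(9, 9): e=[0,96,32] → .  [on edge]
    (6,4)@(13, 9): e=[-16,144,0] → .  [on edge]
    (1,5)@(3, 11): e=[0,32,96] → .  [on edge]
    (7,5)@(15, 11): e=[-48,176,0] → .  [on edge]
    (8,6)@(17, 13): e=[-80,208,0] → .  [on edge]
    (9,7)@(19, 15): e=[-112,240,0] → .  [on edge]
  covered (14 px):
    . . . . . . . . . .
    . X X . . . . . . .
    . X X X . . . . . .
    . X X X X . . . . .
    X X X X . . . . . .
    X . . . . . . . . .
    . . . . . . . . . .
    . . . . . . . . . .
T1:
  2·area = 96
  edge (8, 2)→(14, 14): d=(6,12) right/bottom  bias=-1
  edge (14, 14)→(0, 2): d=(-14,-12) top-left  bias=+0
  edge (0, 2)→(8, 2): d=(8,0) top-left  bias=+0
    (1,1)@(3, 3): e=[66,22,8] → X
    (2,1)@(5, 3): e=[42,46,8] → X
    (3,1)@(7, 3): e=[18,70,8] → X
    (4,1)@(9, 3): e=[-6,94,8] → .
    (1,2)@(3, 5): e=[78,-6,24] → .
    (2,2)@(5, 5): e=[54,18,24] → X
    (4,2)@(9, 5): e=[6,66,24] → X
    (5,2)@(11, 5): e=[-18,90,24] → .
    (2,3)@(5, 7): e=[66,-10,40] → .
    (3,3)@(7, 7): e=[42,14,40] → X
    (5,3)@(11, 7): e=[-6,62,40] → .
    (3,4)@(7, 9): e=[54,-14,56] → .
  covered (12 px):
    . . . . . . . . . .
    . X X X . . . . . .
    . . X X X . . . . .
    . . . X X . . . . .
    . . . . X X . . . .
    . . . . . X . . . .
    . . . . . . X . . .
    . . . . . . . . . .

Result: [66,24,6]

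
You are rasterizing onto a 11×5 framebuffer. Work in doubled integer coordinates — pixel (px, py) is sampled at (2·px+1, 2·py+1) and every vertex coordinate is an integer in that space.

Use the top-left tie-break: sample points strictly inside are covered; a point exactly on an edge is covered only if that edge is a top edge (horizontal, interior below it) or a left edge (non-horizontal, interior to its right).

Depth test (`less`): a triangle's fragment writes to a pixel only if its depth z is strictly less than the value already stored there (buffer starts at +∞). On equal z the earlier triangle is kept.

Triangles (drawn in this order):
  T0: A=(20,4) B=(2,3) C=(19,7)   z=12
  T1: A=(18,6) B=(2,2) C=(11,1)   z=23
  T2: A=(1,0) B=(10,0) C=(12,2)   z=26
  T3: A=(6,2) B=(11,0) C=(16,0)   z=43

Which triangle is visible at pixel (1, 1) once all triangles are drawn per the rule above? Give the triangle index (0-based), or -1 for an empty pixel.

T0:
  2·area = 55  (B↔C swapped to make it positive)
  edge (20, 4)→(19, 7): d=(-1,3) right/bottom  bias=-1
  edge (19, 7)→(2, 3): d=(-17,-4) top-left  bias=+0
  edge (2, 3)→(20, 4): d=(18,1) right/bottom  bias=-1
    (10,0)@(21, 1): e=[0,110,-55] → .  [on edge]
    (5,2)@(11, 5): e=[26,2,27] → X
    (6,2)@(13, 5): e=[20,10,25] → X
    (7,2)@(15, 5): e=[14,18,23] → X
    (8,2)@(17, 5): e=[8,26,21] → X
    (9,2)@(19, 5): e=[2,34,19] → X
    (10,2)@(21, 5): e=[-4,42,17] → .
    (5,3)@(11, 7): e=[24,-32,63] → .
    (6,3)@(13, 7): e=[18,-24,61] → .
    (7,3)@(15, 7): e=[12,-16,59] → .
    (8,3)@(17, 7): e=[6,-8,57] → .
    (9,3)@(19, 7): e=[0,0,55] → .  [on edge]
  covered (5 px):
    . . . . . . . . . . .
    . . . . . . . . . . .
    . . . . . X X X X X .
    . . . . . . . . . . .
    . . . . . . . . . . .
T1:
  2·area = 52
  edge (18, 6)→(2, 2): d=(-16,-4) top-left  bias=+0
  edge (2, 2)→(11, 1): d=(9,-1) top-left  bias=+0
  edge (11, 1)→(18, 6): d=(7,5) right/bottom  bias=-1
    (5,0)@(11, 1): e=[52,0,0] → .  [on edge]
    (3,1)@(7, 3): e=[4,14,34] → X
    (4,1)@(9, 3): e=[12,16,24] → X
    (5,1)@(11, 3): e=[20,18,14] → X
    (6,1)@(13, 3): e=[28,20,4] → X
    (7,1)@(15, 3): e=[36,22,-6] → .
    (3,2)@(7, 5): e=[-28,32,48] → .
    (4,2)@(9, 5): e=[-20,34,38] → .
    (5,2)@(11, 5): e=[-12,36,28] → .
    (6,2)@(13, 5): e=[-4,38,18] → .
    (7,2)@(15, 5): e=[4,40,8] → X
    (8,2)@(17, 5): e=[12,42,-2] → .
  covered (5 px):
    . . . . . . . . . . .
    . . . X X X X . . . .
    . . . . . . . X . . .
    . . . . . . . . . . .
    . . . . . . . . . . .
T2:
  2·area = 18
  edge (1, 0)→(10, 0): d=(9,0) top-left  bias=+0
  edge (10, 0)→(12, 2): d=(2,2) right/bottom  bias=-1
  edge (12, 2)→(1, 0): d=(-11,-2) top-left  bias=+0
    (3,0)@(7, 1): e=[9,8,1] → X
    (4,0)@(9, 1): e=[9,4,5] → X
    (5,0)@(11, 1): e=[9,0,9] → .  [on edge]
    (3,1)@(7, 3): e=[27,12,-21] → .
    (4,1)@(9, 3): e=[27,8,-17] → .
    (6,1)@(13, 3): e=[27,0,-9] → .  [on edge]
    (7,2)@(15, 5): e=[45,0,-27] → .  [on edge]
    (8,3)@(17, 7): e=[63,0,-45] → .  [on edge]
    (9,4)@(19, 9): e=[81,0,-63] → .  [on edge]
  covered (2 px):
    . . . X X . . . . . .
    . . . . . . . . . . .
    . . . . . . . . . . .
    . . . . . . . . . . .
    . . . . . . . . . . .
T3:
  2·area = 10
  edge (6, 2)→(11, 0): d=(5,-2) top-left  bias=+0
  edge (11, 0)→(16, 0): d=(5,0) top-left  bias=+0
  edge (16, 0)→(6, 2): d=(-10,2) right/bottom  bias=-1
    (4,0)@(9, 1): e=[1,5,4] → X
    (5,0)@(11, 1): e=[5,5,0] → .  [on edge]
    (0,1)@(1, 3): e=[-5,15,0] → .  [on edge]
    (4,1)@(9, 3): e=[11,15,-16] → .
  covered (1 px):
    . . . . X . . . . . .
    . . . . . . . . . . .
    . . . . . . . . . . .
    . . . . . . . . . . .
    . . . . . . . . . . .

Z-buffer (winner per pixel, '.' = empty):
  . . . 2 2 . . . . . .
  . . . 1 1 1 1 . . . .
  . . . . . 0 0 0 0 0 .
  . . . . . . . . . . .
  . . . . . . . . . . .

Answer: -1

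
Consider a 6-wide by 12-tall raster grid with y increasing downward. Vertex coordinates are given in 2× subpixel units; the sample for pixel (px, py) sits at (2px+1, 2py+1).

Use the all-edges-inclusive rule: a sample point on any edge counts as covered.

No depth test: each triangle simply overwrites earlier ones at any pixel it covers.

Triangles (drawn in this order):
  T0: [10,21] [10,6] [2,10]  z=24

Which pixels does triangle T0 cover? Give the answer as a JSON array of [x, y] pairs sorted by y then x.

T0:
  2·area = 120  (B↔C swapped to make it positive)
  edge (10, 21)→(2, 10): d=(-8,-11) inclusive
  edge (2, 10)→(10, 6): d=(8,-4) inclusive
  edge (10, 6)→(10, 21): d=(0,15) inclusive
    (4,3)@(9, 7): e=[101,4,15] → X
    (5,3)@(11, 7): e=[123,12,-15] → .
    (2,4)@(5, 9): e=[41,4,75] → X
    (3,4)@(7, 9): e=[63,12,45] → X
    (5,4)@(11, 9): e=[107,28,-15] → .
    (1,5)@(3, 11): e=[3,12,105] → X
    (5,5)@(11, 11): e=[91,44,-15] → .
    (1,6)@(3, 13): e=[-13,28,105] → .
    (2,6)@(5, 13): e=[9,36,75] → X
    (5,6)@(11, 13): e=[75,60,-15] → .
    (2,7)@(5, 15): e=[-7,52,75] → .
    (3,7)@(7, 15): e=[15,60,45] → X
  covered (15 px):
    . . . . . .
    . . . . . .
    . . . . . .
    . . . . X .
    . . X X X .
    . X X X X .
    . . X X X .
    . . . X X .
    . . . . X .
    . . . . X .
    . . . . . .
    . . . . . .

Answer: [[4,3],[2,4],[3,4],[4,4],[1,5],[2,5],[3,5],[4,5],[2,6],[3,6],[4,6],[3,7],[4,7],[4,8],[4,9]]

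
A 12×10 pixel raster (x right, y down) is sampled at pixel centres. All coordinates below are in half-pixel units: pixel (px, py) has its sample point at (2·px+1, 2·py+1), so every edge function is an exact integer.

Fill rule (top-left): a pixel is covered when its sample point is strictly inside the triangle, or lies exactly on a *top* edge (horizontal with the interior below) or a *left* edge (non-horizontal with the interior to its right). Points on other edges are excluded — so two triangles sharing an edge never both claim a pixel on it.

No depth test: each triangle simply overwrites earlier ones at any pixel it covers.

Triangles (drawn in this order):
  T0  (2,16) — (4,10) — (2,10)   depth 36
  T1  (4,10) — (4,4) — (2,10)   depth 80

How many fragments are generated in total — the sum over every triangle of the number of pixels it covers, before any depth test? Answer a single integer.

T0:
  2·area = 12  (B↔C swapped to make it positive)
  edge (2, 16)→(2, 10): d=(0,-6) top-left  bias=+0
  edge (2, 10)→(4, 10): d=(2,0) top-left  bias=+0
  edge (4, 10)→(2, 16): d=(-2,6) right/bottom  bias=-1
    (3,0)@(7, 1): e=[30,-18,0] → .  [on edge]
    (2,3)@(5, 7): e=[18,-6,0] → .  [on edge]
    (1,5)@(3, 11): e=[6,2,4] → X
    (2,5)@(5, 11): e=[18,2,-8] → .
    (1,6)@(3, 13): e=[6,6,0] → .  [on edge]
    (0,9)@(1, 19): e=[-6,18,0] → .  [on edge]
  covered (1 px):
    . . . . . . . . . . . .
    . . . . . . . . . . . .
    . . . . . . . . . . . .
    . . . . . . . . . . . .
    . . . . . . . . . . . .
    . X . . . . . . . . . .
    . . . . . . . . . . . .
    . . . . . . . . . . . .
    . . . . . . . . . . . .
    . . . . . . . . . . . .
T1:
  2·area = 12  (B↔C swapped to make it positive)
  edge (4, 10)→(2, 10): d=(-2,0) right/bottom  bias=-1
  edge (2, 10)→(4, 4): d=(2,-6) top-left  bias=+0
  edge (4, 4)→(4, 10): d=(0,6) right/bottom  bias=-1
    (2,0)@(5, 1): e=[18,0,-6] → .  [on edge]
    (1,3)@(3, 7): e=[6,0,6] → X  [on edge]
    (2,3)@(5, 7): e=[6,12,-6] → .
    (1,4)@(3, 9): e=[2,4,6] → X
    (2,4)@(5, 9): e=[2,16,-6] → .
    (1,5)@(3, 11): e=[-2,8,6] → .
    (0,6)@(1, 13): e=[-6,0,18] → .  [on edge]
  covered (2 px):
    . . . . . . . . . . . .
    . . . . . . . . . . . .
    . . . . . . . . . . . .
    . X . . . . . . . . . .
    . X . . . . . . . . . .
    . . . . . . . . . . . .
    . . . . . . . . . . . .
    . . . . . . . . . . . .
    . . . . . . . . . . . .
    . . . . . . . . . . . .

Answer: 3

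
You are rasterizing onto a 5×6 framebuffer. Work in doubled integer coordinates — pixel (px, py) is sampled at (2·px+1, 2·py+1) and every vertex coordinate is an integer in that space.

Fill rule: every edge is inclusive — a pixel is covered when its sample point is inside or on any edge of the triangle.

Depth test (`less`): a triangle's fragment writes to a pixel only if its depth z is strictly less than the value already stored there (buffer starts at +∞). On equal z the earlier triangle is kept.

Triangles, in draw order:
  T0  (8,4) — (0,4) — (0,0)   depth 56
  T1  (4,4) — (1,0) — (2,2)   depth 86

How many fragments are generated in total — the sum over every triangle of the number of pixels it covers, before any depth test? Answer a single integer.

T0:
  2·area = 32
  edge (8, 4)→(0, 4): d=(-8,0) inclusive
  edge (0, 4)→(0, 0): d=(0,-4) inclusive
  edge (0, 0)→(8, 4): d=(8,4) inclusive
    (0,0)@(1, 1): e=[24,4,4] → █
    (1,0)@(3, 1): e=[24,12,-4] → ·
    (0,1)@(1, 3): e=[8,4,20] → █
    (1,1)@(3, 3): e=[8,12,12] → █
    (2,1)@(5, 3): e=[8,20,4] → █
    (3,1)@(7, 3): e=[8,28,-4] → ·
    (0,2)@(1, 5): e=[-8,4,36] → ·
    (1,2)@(3, 5): e=[-8,12,28] → ·
    (2,2)@(5, 5): e=[-8,20,20] → ·
  covered (4 px):
    █ · · · ·
    █ █ █ · ·
    · · · · ·
    · · · · ·
    · · · · ·
    · · · · ·
T1:
  2·area = 2  (B↔C swapped to make it positive)
  edge (4, 4)→(2, 2): d=(-2,-2) inclusive
  edge (2, 2)→(1, 0): d=(-1,-2) inclusive
  edge (1, 0)→(4, 4): d=(3,4) inclusive
    (0,0)@(1, 1): e=[0,-1,3] → ·  [on edge]
    (1,1)@(3, 3): e=[0,1,1] → █  [on edge]
    (2,1)@(5, 3): e=[4,5,-7] → ·
    (1,2)@(3, 5): e=[-4,-1,7] → ·
    (2,2)@(5, 5): e=[0,3,-1] → ·  [on edge]
    (3,3)@(7, 7): e=[0,5,-3] → ·  [on edge]
    (4,4)@(9, 9): e=[0,7,-5] → ·  [on edge]
  covered (1 px):
    · · · · ·
    · █ · · ·
    · · · · ·
    · · · · ·
    · · · · ·
    · · · · ·

Answer: 5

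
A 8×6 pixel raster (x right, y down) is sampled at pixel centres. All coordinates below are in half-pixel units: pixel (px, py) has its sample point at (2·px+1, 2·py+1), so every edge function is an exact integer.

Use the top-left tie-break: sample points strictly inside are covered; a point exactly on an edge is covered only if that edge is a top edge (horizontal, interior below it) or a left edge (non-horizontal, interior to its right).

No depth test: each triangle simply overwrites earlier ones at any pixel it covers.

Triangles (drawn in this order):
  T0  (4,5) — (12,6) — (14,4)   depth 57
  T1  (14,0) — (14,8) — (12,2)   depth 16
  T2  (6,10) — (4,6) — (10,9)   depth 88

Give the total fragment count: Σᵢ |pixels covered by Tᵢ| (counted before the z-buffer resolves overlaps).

T0:
  2·area = 18  (B↔C swapped to make it positive)
  edge (4, 5)→(14, 4): d=(10,-1) top-left  bias=+0
  edge (14, 4)→(12, 6): d=(-2,2) right/bottom  bias=-1
  edge (12, 6)→(4, 5): d=(-8,-1) top-left  bias=+0
    (7,1)@(15, 3): e=[-9,0,27] → ·  [on edge]
    (2,2)@(5, 5): e=[1,16,1] → █
    (3,2)@(7, 5): e=[3,12,3] → █
    (4,2)@(9, 5): e=[5,8,5] → █
    (5,2)@(11, 5): e=[7,4,7] → █
    (6,2)@(13, 5): e=[9,0,9] → ·  [on edge]
    (2,3)@(5, 7): e=[21,12,-15] → ·
    (3,3)@(7, 7): e=[23,8,-13] → ·
    (4,3)@(9, 7): e=[25,4,-11] → ·
    (5,3)@(11, 7): e=[27,0,-9] → ·  [on edge]
    (4,4)@(9, 9): e=[45,0,-27] → ·  [on edge]
    (3,5)@(7, 11): e=[63,0,-45] → ·  [on edge]
  covered (4 px):
    · · · · · · · ·
    · · · · · · · ·
    · · █ █ █ █ · ·
    · · · · · · · ·
    · · · · · · · ·
    · · · · · · · ·
T1:
  2·area = 16
  edge (14, 0)→(14, 8): d=(0,8) right/bottom  bias=-1
  edge (14, 8)→(12, 2): d=(-2,-6) top-left  bias=+0
  edge (12, 2)→(14, 0): d=(2,-2) top-left  bias=+0
    (6,0)@(13, 1): e=[8,8,0] → █  [on edge]
    (7,0)@(15, 1): e=[-8,20,4] → ·
    (5,1)@(11, 3): e=[24,-8,0] → ·  [on edge]
    (6,1)@(13, 3): e=[8,4,4] → █
    (7,1)@(15, 3): e=[-8,16,8] → ·
    (4,2)@(9, 5): e=[40,-24,0] → ·  [on edge]
    (6,2)@(13, 5): e=[8,0,8] → █  [on edge]
    (7,2)@(15, 5): e=[-8,12,12] → ·
    (3,3)@(7, 7): e=[56,-40,0] → ·  [on edge]
    (6,3)@(13, 7): e=[8,-4,12] → ·
    (2,4)@(5, 9): e=[72,-56,0] → ·  [on edge]
    (1,5)@(3, 11): e=[88,-72,0] → ·  [on edge]
    (7,5)@(15, 11): e=[-8,0,24] → ·  [on edge]
  covered (3 px):
    · · · · · · █ ·
    · · · · · · █ ·
    · · · · · · █ ·
    · · · · · · · ·
    · · · · · · · ·
    · · · · · · · ·
T2:
  2·area = 18
  edge (6, 10)→(4, 6): d=(-2,-4) top-left  bias=+0
  edge (4, 6)→(10, 9): d=(6,3) right/bottom  bias=-1
  edge (10, 9)→(6, 10): d=(-4,1) right/bottom  bias=-1
    (2,3)@(5, 7): e=[2,3,13] → █
    (3,3)@(7, 7): e=[10,-3,11] → ·
    (2,4)@(5, 9): e=[-2,15,5] → ·
    (3,4)@(7, 9): e=[6,9,3] → █
    (4,4)@(9, 9): e=[14,3,1] → █
    (5,4)@(11, 9): e=[22,-3,-1] → ·
    (3,5)@(7, 11): e=[2,21,-5] → ·
    (4,5)@(9, 11): e=[10,15,-7] → ·
  covered (3 px):
    · · · · · · · ·
    · · · · · · · ·
    · · · · · · · ·
    · · █ · · · · ·
    · · · █ █ · · ·
    · · · · · · · ·

Result: 10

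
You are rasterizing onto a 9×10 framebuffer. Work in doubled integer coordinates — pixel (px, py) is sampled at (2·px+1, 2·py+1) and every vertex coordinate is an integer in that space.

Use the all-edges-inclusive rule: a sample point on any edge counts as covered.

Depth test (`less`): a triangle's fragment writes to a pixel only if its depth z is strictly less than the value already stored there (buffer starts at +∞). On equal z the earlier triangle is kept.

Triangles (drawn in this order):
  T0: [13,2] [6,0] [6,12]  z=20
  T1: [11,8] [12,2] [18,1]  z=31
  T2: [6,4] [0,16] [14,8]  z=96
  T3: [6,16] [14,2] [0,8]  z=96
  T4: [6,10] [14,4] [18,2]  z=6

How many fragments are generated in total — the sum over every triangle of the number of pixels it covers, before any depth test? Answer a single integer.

T0:
  2·area = 84  (B↔C swapped to make it positive)
  edge (13, 2)→(6, 12): d=(-7,10) inclusive
  edge (6, 12)→(6, 0): d=(0,-12) inclusive
  edge (6, 0)→(13, 2): d=(7,2) inclusive
    (3,0)@(7, 1): e=[67,12,5] → █
    (4,0)@(9, 1): e=[47,36,1] → █
    (5,0)@(11, 1): e=[27,60,-3] → ·
    (3,1)@(7, 3): e=[53,12,19] → █
    (5,1)@(11, 3): e=[13,60,11] → █
    (6,1)@(13, 3): e=[-7,84,7] → ·
    (3,2)@(7, 5): e=[39,12,33] → █
    (5,2)@(11, 5): e=[-1,60,25] → ·
    (3,3)@(7, 7): e=[25,12,47] → █
    (5,3)@(11, 7): e=[-15,60,39] → ·
    (3,4)@(7, 9): e=[11,12,61] → █
    (4,4)@(9, 9): e=[-9,36,57] → ·
  covered (10 px):
    · · · █ █ · · · ·
    · · · █ █ █ · · ·
    · · · █ █ · · · ·
    · · · █ █ · · · ·
    · · · █ · · · · ·
    · · · · · · · · ·
    · · · · · · · · ·
    · · · · · · · · ·
    · · · · · · · · ·
    · · · · · · · · ·
T1:
  2·area = 35
  edge (11, 8)→(12, 2): d=(1,-6) inclusive
  edge (12, 2)→(18, 1): d=(6,-1) inclusive
  edge (18, 1)→(11, 8): d=(-7,7) inclusive
    (6,1)@(13, 3): e=[7,7,21] → █
    (7,1)@(15, 3): e=[19,9,7] → █
    (8,1)@(17, 3): e=[31,11,-7] → ·
    (6,2)@(13, 5): e=[9,19,7] → █
    (7,2)@(15, 5): e=[21,21,-7] → ·
    (6,3)@(13, 7): e=[11,31,-7] → ·
  covered (3 px):
    · · · · · · · · ·
    · · · · · · █ █ ·
    · · · · · · █ · ·
    · · · · · · · · ·
    · · · · · · · · ·
    · · · · · · · · ·
    · · · · · · · · ·
    · · · · · · · · ·
    · · · · · · · · ·
    · · · · · · · · ·
T2:
  2·area = 120  (B↔C swapped to make it positive)
  edge (6, 4)→(14, 8): d=(8,4) inclusive
  edge (14, 8)→(0, 16): d=(-14,8) inclusive
  edge (0, 16)→(6, 4): d=(6,-12) inclusive
    (3,2)@(7, 5): e=[4,98,18] → █
    (4,2)@(9, 5): e=[-4,82,42] → ·
    (2,3)@(5, 7): e=[28,86,6] → █
    (4,3)@(9, 7): e=[12,54,54] → █
    (5,3)@(11, 7): e=[4,38,78] → █
    (6,3)@(13, 7): e=[-4,22,102] → ·
    (2,4)@(5, 9): e=[44,58,18] → █
    (6,4)@(13, 9): e=[12,-6,114] → ·
    (1,5)@(3, 11): e=[68,46,6] → █
    (4,5)@(9, 11): e=[44,-2,78] → ·
    (5,5)@(11, 11): e=[36,-18,102] → ·
    (1,6)@(3, 13): e=[84,18,18] → █
  covered (15 px):
    · · · · · · · · ·
    · · · · · · · · ·
    · · · █ · · · · ·
    · · █ █ █ █ · · ·
    · · █ █ █ █ · · ·
    · █ █ █ · · · · ·
    · █ █ · · · · · ·
    █ · · · · · · · ·
    · · · · · · · · ·
    · · · · · · · · ·
T3:
  2·area = 148  (B↔C swapped to make it positive)
  edge (6, 16)→(0, 8): d=(-6,-8) inclusive
  edge (0, 8)→(14, 2): d=(14,-6) inclusive
  edge (14, 2)→(6, 16): d=(-8,14) inclusive
    (6,1)@(13, 3): e=[134,8,6] → █
    (7,1)@(15, 3): e=[150,20,-22] → ·
    (3,2)@(7, 5): e=[74,0,74] → █  [on edge]
    (4,2)@(9, 5): e=[90,12,46] → █
    (5,2)@(11, 5): e=[106,24,18] → █
    (6,2)@(13, 5): e=[122,36,-10] → ·
    (1,3)@(3, 7): e=[30,4,114] → █
    (2,3)@(5, 7): e=[46,16,86] → █
    (6,3)@(13, 7): e=[110,64,-26] → ·
    (0,4)@(1, 9): e=[2,20,126] → █
    (5,4)@(11, 9): e=[82,80,-14] → ·
    (0,5)@(1, 11): e=[-10,48,110] → ·
  covered (19 px):
    · · · · · · · · ·
    · · · · · · █ · ·
    · · · █ █ █ · · ·
    · █ █ █ █ █ · · ·
    █ █ █ █ █ · · · ·
    · █ █ █ · · · · ·
    · · █ █ · · · · ·
    · · · · · · · · ·
    · · · · · · · · ·
    · · · · · · · · ·
T4:
  2·area = 8
  edge (6, 10)→(14, 4): d=(8,-6) inclusive
  edge (14, 4)→(18, 2): d=(4,-2) inclusive
  edge (18, 2)→(6, 10): d=(-12,8) inclusive
    (6,2)@(13, 5): e=[2,2,4] → █
    (7,2)@(15, 5): e=[14,6,-12] → ·
    (6,3)@(13, 7): e=[18,10,-20] → ·
  covered (1 px):
    · · · · · · · · ·
    · · · · · · · · ·
    · · · · · · █ · ·
    · · · · · · · · ·
    · · · · · · · · ·
    · · · · · · · · ·
    · · · · · · · · ·
    · · · · · · · · ·
    · · · · · · · · ·
    · · · · · · · · ·

Final: 48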